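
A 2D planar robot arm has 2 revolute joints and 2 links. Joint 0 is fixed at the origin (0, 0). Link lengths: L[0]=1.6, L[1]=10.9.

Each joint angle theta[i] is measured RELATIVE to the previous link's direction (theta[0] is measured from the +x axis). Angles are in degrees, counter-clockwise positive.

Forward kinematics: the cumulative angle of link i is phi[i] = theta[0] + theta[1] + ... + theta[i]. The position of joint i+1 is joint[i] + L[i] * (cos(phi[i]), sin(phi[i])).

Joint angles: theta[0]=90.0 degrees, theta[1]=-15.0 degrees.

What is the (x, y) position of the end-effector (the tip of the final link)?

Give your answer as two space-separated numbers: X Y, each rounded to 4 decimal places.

joint[0] = (0.0000, 0.0000)  (base)
link 0: phi[0] = 90 = 90 deg
  cos(90 deg) = 0.0000, sin(90 deg) = 1.0000
  joint[1] = (0.0000, 0.0000) + 1.6 * (0.0000, 1.0000) = (0.0000 + 0.0000, 0.0000 + 1.6000) = (0.0000, 1.6000)
link 1: phi[1] = 90 + -15 = 75 deg
  cos(75 deg) = 0.2588, sin(75 deg) = 0.9659
  joint[2] = (0.0000, 1.6000) + 10.9 * (0.2588, 0.9659) = (0.0000 + 2.8211, 1.6000 + 10.5286) = (2.8211, 12.1286)
End effector: (2.8211, 12.1286)

Answer: 2.8211 12.1286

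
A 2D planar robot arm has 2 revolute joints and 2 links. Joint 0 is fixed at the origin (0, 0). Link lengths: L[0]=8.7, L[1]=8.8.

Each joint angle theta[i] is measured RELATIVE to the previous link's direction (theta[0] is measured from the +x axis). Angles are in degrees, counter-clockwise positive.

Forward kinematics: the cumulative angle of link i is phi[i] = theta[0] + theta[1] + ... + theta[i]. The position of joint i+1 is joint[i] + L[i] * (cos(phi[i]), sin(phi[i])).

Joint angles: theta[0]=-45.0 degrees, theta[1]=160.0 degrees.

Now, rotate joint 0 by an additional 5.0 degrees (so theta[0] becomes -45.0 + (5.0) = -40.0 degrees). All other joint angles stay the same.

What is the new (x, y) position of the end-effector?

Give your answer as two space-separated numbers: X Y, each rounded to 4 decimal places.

joint[0] = (0.0000, 0.0000)  (base)
link 0: phi[0] = -40 = -40 deg
  cos(-40 deg) = 0.7660, sin(-40 deg) = -0.6428
  joint[1] = (0.0000, 0.0000) + 8.7 * (0.7660, -0.6428) = (0.0000 + 6.6646, 0.0000 + -5.5923) = (6.6646, -5.5923)
link 1: phi[1] = -40 + 160 = 120 deg
  cos(120 deg) = -0.5000, sin(120 deg) = 0.8660
  joint[2] = (6.6646, -5.5923) + 8.8 * (-0.5000, 0.8660) = (6.6646 + -4.4000, -5.5923 + 7.6210) = (2.2646, 2.0288)
End effector: (2.2646, 2.0288)

Answer: 2.2646 2.0288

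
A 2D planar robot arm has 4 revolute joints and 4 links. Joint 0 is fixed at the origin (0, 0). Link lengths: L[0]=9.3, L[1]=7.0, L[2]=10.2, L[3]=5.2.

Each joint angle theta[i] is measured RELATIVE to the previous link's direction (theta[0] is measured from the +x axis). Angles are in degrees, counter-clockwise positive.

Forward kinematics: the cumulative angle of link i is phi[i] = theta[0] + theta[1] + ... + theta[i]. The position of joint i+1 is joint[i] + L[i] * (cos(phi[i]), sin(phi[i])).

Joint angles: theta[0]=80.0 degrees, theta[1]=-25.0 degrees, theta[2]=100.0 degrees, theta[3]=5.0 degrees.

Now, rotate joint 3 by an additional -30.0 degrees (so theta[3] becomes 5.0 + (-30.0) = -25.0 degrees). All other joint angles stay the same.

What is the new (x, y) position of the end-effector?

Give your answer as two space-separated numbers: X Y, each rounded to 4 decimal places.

Answer: -6.9569 23.1869

Derivation:
joint[0] = (0.0000, 0.0000)  (base)
link 0: phi[0] = 80 = 80 deg
  cos(80 deg) = 0.1736, sin(80 deg) = 0.9848
  joint[1] = (0.0000, 0.0000) + 9.3 * (0.1736, 0.9848) = (0.0000 + 1.6149, 0.0000 + 9.1587) = (1.6149, 9.1587)
link 1: phi[1] = 80 + -25 = 55 deg
  cos(55 deg) = 0.5736, sin(55 deg) = 0.8192
  joint[2] = (1.6149, 9.1587) + 7 * (0.5736, 0.8192) = (1.6149 + 4.0150, 9.1587 + 5.7341) = (5.6300, 14.8928)
link 2: phi[2] = 80 + -25 + 100 = 155 deg
  cos(155 deg) = -0.9063, sin(155 deg) = 0.4226
  joint[3] = (5.6300, 14.8928) + 10.2 * (-0.9063, 0.4226) = (5.6300 + -9.2443, 14.8928 + 4.3107) = (-3.6144, 19.2035)
link 3: phi[3] = 80 + -25 + 100 + -25 = 130 deg
  cos(130 deg) = -0.6428, sin(130 deg) = 0.7660
  joint[4] = (-3.6144, 19.2035) + 5.2 * (-0.6428, 0.7660) = (-3.6144 + -3.3425, 19.2035 + 3.9834) = (-6.9569, 23.1869)
End effector: (-6.9569, 23.1869)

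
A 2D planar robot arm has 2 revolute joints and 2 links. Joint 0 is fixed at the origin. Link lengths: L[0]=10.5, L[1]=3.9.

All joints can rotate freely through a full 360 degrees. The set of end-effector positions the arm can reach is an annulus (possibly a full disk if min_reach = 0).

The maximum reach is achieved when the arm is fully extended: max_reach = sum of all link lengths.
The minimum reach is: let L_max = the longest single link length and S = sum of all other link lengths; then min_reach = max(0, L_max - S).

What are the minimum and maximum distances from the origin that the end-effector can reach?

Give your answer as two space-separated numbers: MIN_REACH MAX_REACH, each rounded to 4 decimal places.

Answer: 6.6000 14.4000

Derivation:
Link lengths: [10.5, 3.9]
max_reach = 10.5 + 3.9 = 14.4
L_max = max([10.5, 3.9]) = 10.5
S (sum of others) = 14.4 - 10.5 = 3.9
min_reach = max(0, 10.5 - 3.9) = max(0, 6.6) = 6.6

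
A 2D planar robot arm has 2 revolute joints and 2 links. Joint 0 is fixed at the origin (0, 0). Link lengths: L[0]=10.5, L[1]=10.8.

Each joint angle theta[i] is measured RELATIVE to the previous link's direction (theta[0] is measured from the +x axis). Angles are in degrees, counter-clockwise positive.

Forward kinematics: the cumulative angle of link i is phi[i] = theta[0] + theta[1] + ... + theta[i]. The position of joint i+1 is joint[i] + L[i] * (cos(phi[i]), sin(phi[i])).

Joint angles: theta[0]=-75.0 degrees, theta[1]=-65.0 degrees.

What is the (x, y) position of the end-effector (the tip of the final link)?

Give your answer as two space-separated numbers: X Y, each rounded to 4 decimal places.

joint[0] = (0.0000, 0.0000)  (base)
link 0: phi[0] = -75 = -75 deg
  cos(-75 deg) = 0.2588, sin(-75 deg) = -0.9659
  joint[1] = (0.0000, 0.0000) + 10.5 * (0.2588, -0.9659) = (0.0000 + 2.7176, 0.0000 + -10.1422) = (2.7176, -10.1422)
link 1: phi[1] = -75 + -65 = -140 deg
  cos(-140 deg) = -0.7660, sin(-140 deg) = -0.6428
  joint[2] = (2.7176, -10.1422) + 10.8 * (-0.7660, -0.6428) = (2.7176 + -8.2733, -10.1422 + -6.9421) = (-5.5557, -17.0843)
End effector: (-5.5557, -17.0843)

Answer: -5.5557 -17.0843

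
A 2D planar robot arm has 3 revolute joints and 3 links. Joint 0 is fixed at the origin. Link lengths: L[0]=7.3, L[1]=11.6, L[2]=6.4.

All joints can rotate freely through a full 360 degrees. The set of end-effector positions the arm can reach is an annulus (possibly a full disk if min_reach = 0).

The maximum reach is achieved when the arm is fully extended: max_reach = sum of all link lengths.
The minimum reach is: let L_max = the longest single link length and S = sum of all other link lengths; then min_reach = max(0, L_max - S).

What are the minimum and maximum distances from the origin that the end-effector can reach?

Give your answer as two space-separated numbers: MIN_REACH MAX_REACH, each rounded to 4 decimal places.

Answer: 0.0000 25.3000

Derivation:
Link lengths: [7.3, 11.6, 6.4]
max_reach = 7.3 + 11.6 + 6.4 = 25.3
L_max = max([7.3, 11.6, 6.4]) = 11.6
S (sum of others) = 25.3 - 11.6 = 13.7
min_reach = max(0, 11.6 - 13.7) = max(0, -2.1) = 0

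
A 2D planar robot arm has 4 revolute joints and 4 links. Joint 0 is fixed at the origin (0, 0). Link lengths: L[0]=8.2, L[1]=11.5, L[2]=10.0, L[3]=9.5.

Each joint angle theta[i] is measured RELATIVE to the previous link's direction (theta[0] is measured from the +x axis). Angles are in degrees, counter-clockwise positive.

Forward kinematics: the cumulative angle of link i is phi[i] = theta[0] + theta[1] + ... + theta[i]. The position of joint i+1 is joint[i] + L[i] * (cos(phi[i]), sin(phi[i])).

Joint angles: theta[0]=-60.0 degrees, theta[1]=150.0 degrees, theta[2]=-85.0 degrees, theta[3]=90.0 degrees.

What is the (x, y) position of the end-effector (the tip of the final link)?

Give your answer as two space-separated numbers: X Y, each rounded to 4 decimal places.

joint[0] = (0.0000, 0.0000)  (base)
link 0: phi[0] = -60 = -60 deg
  cos(-60 deg) = 0.5000, sin(-60 deg) = -0.8660
  joint[1] = (0.0000, 0.0000) + 8.2 * (0.5000, -0.8660) = (0.0000 + 4.1000, 0.0000 + -7.1014) = (4.1000, -7.1014)
link 1: phi[1] = -60 + 150 = 90 deg
  cos(90 deg) = 0.0000, sin(90 deg) = 1.0000
  joint[2] = (4.1000, -7.1014) + 11.5 * (0.0000, 1.0000) = (4.1000 + 0.0000, -7.1014 + 11.5000) = (4.1000, 4.3986)
link 2: phi[2] = -60 + 150 + -85 = 5 deg
  cos(5 deg) = 0.9962, sin(5 deg) = 0.0872
  joint[3] = (4.1000, 4.3986) + 10 * (0.9962, 0.0872) = (4.1000 + 9.9619, 4.3986 + 0.8716) = (14.0619, 5.2701)
link 3: phi[3] = -60 + 150 + -85 + 90 = 95 deg
  cos(95 deg) = -0.0872, sin(95 deg) = 0.9962
  joint[4] = (14.0619, 5.2701) + 9.5 * (-0.0872, 0.9962) = (14.0619 + -0.8280, 5.2701 + 9.4638) = (13.2340, 14.7340)
End effector: (13.2340, 14.7340)

Answer: 13.2340 14.7340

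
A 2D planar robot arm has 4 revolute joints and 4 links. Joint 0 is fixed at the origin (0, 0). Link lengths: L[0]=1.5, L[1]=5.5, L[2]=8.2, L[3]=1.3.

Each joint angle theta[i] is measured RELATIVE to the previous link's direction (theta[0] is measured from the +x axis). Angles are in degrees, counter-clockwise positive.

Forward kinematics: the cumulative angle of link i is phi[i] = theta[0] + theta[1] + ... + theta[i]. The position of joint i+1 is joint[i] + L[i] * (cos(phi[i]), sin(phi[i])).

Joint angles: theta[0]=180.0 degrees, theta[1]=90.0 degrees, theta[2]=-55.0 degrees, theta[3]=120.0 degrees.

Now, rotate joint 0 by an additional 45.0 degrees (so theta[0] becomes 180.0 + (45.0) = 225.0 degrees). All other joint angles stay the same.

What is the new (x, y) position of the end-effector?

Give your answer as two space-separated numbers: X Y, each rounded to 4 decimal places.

Answer: 2.6261 -12.5805

Derivation:
joint[0] = (0.0000, 0.0000)  (base)
link 0: phi[0] = 225 = 225 deg
  cos(225 deg) = -0.7071, sin(225 deg) = -0.7071
  joint[1] = (0.0000, 0.0000) + 1.5 * (-0.7071, -0.7071) = (0.0000 + -1.0607, 0.0000 + -1.0607) = (-1.0607, -1.0607)
link 1: phi[1] = 225 + 90 = 315 deg
  cos(315 deg) = 0.7071, sin(315 deg) = -0.7071
  joint[2] = (-1.0607, -1.0607) + 5.5 * (0.7071, -0.7071) = (-1.0607 + 3.8891, -1.0607 + -3.8891) = (2.8284, -4.9497)
link 2: phi[2] = 225 + 90 + -55 = 260 deg
  cos(260 deg) = -0.1736, sin(260 deg) = -0.9848
  joint[3] = (2.8284, -4.9497) + 8.2 * (-0.1736, -0.9848) = (2.8284 + -1.4239, -4.9497 + -8.0754) = (1.4045, -13.0252)
link 3: phi[3] = 225 + 90 + -55 + 120 = 380 deg
  cos(380 deg) = 0.9397, sin(380 deg) = 0.3420
  joint[4] = (1.4045, -13.0252) + 1.3 * (0.9397, 0.3420) = (1.4045 + 1.2216, -13.0252 + 0.4446) = (2.6261, -12.5805)
End effector: (2.6261, -12.5805)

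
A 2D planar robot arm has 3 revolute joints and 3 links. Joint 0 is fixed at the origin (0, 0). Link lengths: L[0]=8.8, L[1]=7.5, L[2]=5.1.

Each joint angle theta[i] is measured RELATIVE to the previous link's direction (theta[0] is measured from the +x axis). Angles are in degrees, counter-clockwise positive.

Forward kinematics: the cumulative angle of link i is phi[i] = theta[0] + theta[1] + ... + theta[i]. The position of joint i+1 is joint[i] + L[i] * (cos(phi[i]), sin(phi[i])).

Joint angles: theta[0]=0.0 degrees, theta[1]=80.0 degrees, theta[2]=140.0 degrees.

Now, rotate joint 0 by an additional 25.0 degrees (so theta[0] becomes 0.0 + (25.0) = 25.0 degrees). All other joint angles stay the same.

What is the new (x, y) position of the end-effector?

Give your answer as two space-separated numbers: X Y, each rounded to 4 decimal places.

joint[0] = (0.0000, 0.0000)  (base)
link 0: phi[0] = 25 = 25 deg
  cos(25 deg) = 0.9063, sin(25 deg) = 0.4226
  joint[1] = (0.0000, 0.0000) + 8.8 * (0.9063, 0.4226) = (0.0000 + 7.9755, 0.0000 + 3.7190) = (7.9755, 3.7190)
link 1: phi[1] = 25 + 80 = 105 deg
  cos(105 deg) = -0.2588, sin(105 deg) = 0.9659
  joint[2] = (7.9755, 3.7190) + 7.5 * (-0.2588, 0.9659) = (7.9755 + -1.9411, 3.7190 + 7.2444) = (6.0344, 10.9635)
link 2: phi[2] = 25 + 80 + 140 = 245 deg
  cos(245 deg) = -0.4226, sin(245 deg) = -0.9063
  joint[3] = (6.0344, 10.9635) + 5.1 * (-0.4226, -0.9063) = (6.0344 + -2.1554, 10.9635 + -4.6222) = (3.8790, 6.3413)
End effector: (3.8790, 6.3413)

Answer: 3.8790 6.3413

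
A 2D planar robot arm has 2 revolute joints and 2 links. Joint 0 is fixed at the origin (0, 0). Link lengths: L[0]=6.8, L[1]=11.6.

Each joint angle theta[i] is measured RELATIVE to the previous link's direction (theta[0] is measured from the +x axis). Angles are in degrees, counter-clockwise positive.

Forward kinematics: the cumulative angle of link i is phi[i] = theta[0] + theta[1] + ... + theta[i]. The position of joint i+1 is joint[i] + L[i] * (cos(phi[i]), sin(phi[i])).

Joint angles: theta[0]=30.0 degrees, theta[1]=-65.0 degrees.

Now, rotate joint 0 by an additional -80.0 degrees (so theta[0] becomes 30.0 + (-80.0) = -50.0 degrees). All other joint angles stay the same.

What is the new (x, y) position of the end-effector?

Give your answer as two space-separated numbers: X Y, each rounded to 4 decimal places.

Answer: -0.5314 -15.7223

Derivation:
joint[0] = (0.0000, 0.0000)  (base)
link 0: phi[0] = -50 = -50 deg
  cos(-50 deg) = 0.6428, sin(-50 deg) = -0.7660
  joint[1] = (0.0000, 0.0000) + 6.8 * (0.6428, -0.7660) = (0.0000 + 4.3710, 0.0000 + -5.2091) = (4.3710, -5.2091)
link 1: phi[1] = -50 + -65 = -115 deg
  cos(-115 deg) = -0.4226, sin(-115 deg) = -0.9063
  joint[2] = (4.3710, -5.2091) + 11.6 * (-0.4226, -0.9063) = (4.3710 + -4.9024, -5.2091 + -10.5132) = (-0.5314, -15.7223)
End effector: (-0.5314, -15.7223)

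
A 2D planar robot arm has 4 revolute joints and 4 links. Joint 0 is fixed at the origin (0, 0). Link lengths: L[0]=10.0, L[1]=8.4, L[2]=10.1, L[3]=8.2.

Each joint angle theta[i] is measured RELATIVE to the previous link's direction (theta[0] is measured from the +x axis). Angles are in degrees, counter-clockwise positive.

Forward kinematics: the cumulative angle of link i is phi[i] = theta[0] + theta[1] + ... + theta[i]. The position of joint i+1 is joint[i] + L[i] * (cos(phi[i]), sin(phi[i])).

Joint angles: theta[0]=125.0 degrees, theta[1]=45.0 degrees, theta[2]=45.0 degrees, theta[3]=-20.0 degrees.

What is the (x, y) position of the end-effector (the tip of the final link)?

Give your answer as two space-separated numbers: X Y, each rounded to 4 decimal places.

Answer: -30.2022 1.7347

Derivation:
joint[0] = (0.0000, 0.0000)  (base)
link 0: phi[0] = 125 = 125 deg
  cos(125 deg) = -0.5736, sin(125 deg) = 0.8192
  joint[1] = (0.0000, 0.0000) + 10 * (-0.5736, 0.8192) = (0.0000 + -5.7358, 0.0000 + 8.1915) = (-5.7358, 8.1915)
link 1: phi[1] = 125 + 45 = 170 deg
  cos(170 deg) = -0.9848, sin(170 deg) = 0.1736
  joint[2] = (-5.7358, 8.1915) + 8.4 * (-0.9848, 0.1736) = (-5.7358 + -8.2724, 8.1915 + 1.4586) = (-14.0081, 9.6502)
link 2: phi[2] = 125 + 45 + 45 = 215 deg
  cos(215 deg) = -0.8192, sin(215 deg) = -0.5736
  joint[3] = (-14.0081, 9.6502) + 10.1 * (-0.8192, -0.5736) = (-14.0081 + -8.2734, 9.6502 + -5.7931) = (-22.2816, 3.8570)
link 3: phi[3] = 125 + 45 + 45 + -20 = 195 deg
  cos(195 deg) = -0.9659, sin(195 deg) = -0.2588
  joint[4] = (-22.2816, 3.8570) + 8.2 * (-0.9659, -0.2588) = (-22.2816 + -7.9206, 3.8570 + -2.1223) = (-30.2022, 1.7347)
End effector: (-30.2022, 1.7347)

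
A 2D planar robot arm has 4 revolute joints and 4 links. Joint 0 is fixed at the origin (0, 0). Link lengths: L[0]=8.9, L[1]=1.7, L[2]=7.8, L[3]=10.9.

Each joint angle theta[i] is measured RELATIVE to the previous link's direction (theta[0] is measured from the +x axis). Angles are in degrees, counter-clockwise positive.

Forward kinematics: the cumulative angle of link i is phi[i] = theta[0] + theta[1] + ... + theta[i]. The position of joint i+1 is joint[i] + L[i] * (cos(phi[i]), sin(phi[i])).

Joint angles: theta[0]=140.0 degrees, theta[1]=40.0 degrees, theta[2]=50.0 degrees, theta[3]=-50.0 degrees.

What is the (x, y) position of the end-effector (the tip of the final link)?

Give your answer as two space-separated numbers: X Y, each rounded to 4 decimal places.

Answer: -24.4315 -0.2543

Derivation:
joint[0] = (0.0000, 0.0000)  (base)
link 0: phi[0] = 140 = 140 deg
  cos(140 deg) = -0.7660, sin(140 deg) = 0.6428
  joint[1] = (0.0000, 0.0000) + 8.9 * (-0.7660, 0.6428) = (0.0000 + -6.8178, 0.0000 + 5.7208) = (-6.8178, 5.7208)
link 1: phi[1] = 140 + 40 = 180 deg
  cos(180 deg) = -1.0000, sin(180 deg) = 0.0000
  joint[2] = (-6.8178, 5.7208) + 1.7 * (-1.0000, 0.0000) = (-6.8178 + -1.7000, 5.7208 + 0.0000) = (-8.5178, 5.7208)
link 2: phi[2] = 140 + 40 + 50 = 230 deg
  cos(230 deg) = -0.6428, sin(230 deg) = -0.7660
  joint[3] = (-8.5178, 5.7208) + 7.8 * (-0.6428, -0.7660) = (-8.5178 + -5.0137, 5.7208 + -5.9751) = (-13.5315, -0.2543)
link 3: phi[3] = 140 + 40 + 50 + -50 = 180 deg
  cos(180 deg) = -1.0000, sin(180 deg) = 0.0000
  joint[4] = (-13.5315, -0.2543) + 10.9 * (-1.0000, 0.0000) = (-13.5315 + -10.9000, -0.2543 + 0.0000) = (-24.4315, -0.2543)
End effector: (-24.4315, -0.2543)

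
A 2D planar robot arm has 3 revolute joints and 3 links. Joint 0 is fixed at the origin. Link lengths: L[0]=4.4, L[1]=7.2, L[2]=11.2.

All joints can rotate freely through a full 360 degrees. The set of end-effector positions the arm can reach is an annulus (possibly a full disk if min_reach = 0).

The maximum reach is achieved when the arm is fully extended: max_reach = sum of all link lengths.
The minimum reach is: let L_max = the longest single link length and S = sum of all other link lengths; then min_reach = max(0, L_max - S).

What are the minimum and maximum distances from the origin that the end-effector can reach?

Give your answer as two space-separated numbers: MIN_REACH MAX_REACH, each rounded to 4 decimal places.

Link lengths: [4.4, 7.2, 11.2]
max_reach = 4.4 + 7.2 + 11.2 = 22.8
L_max = max([4.4, 7.2, 11.2]) = 11.2
S (sum of others) = 22.8 - 11.2 = 11.6
min_reach = max(0, 11.2 - 11.6) = max(0, -0.4) = 0

Answer: 0.0000 22.8000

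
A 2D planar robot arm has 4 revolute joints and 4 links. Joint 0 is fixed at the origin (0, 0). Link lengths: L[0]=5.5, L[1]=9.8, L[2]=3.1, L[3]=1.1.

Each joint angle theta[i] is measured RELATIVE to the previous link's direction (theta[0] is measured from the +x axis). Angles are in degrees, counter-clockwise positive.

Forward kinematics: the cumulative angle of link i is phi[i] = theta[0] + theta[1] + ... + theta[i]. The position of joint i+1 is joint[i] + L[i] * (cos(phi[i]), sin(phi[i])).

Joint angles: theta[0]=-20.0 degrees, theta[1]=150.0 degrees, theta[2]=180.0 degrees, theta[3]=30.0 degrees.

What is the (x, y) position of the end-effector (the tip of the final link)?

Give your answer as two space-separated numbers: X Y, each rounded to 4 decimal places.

joint[0] = (0.0000, 0.0000)  (base)
link 0: phi[0] = -20 = -20 deg
  cos(-20 deg) = 0.9397, sin(-20 deg) = -0.3420
  joint[1] = (0.0000, 0.0000) + 5.5 * (0.9397, -0.3420) = (0.0000 + 5.1683, 0.0000 + -1.8811) = (5.1683, -1.8811)
link 1: phi[1] = -20 + 150 = 130 deg
  cos(130 deg) = -0.6428, sin(130 deg) = 0.7660
  joint[2] = (5.1683, -1.8811) + 9.8 * (-0.6428, 0.7660) = (5.1683 + -6.2993, -1.8811 + 7.5072) = (-1.1310, 5.6261)
link 2: phi[2] = -20 + 150 + 180 = 310 deg
  cos(310 deg) = 0.6428, sin(310 deg) = -0.7660
  joint[3] = (-1.1310, 5.6261) + 3.1 * (0.6428, -0.7660) = (-1.1310 + 1.9926, 5.6261 + -2.3747) = (0.8616, 3.2514)
link 3: phi[3] = -20 + 150 + 180 + 30 = 340 deg
  cos(340 deg) = 0.9397, sin(340 deg) = -0.3420
  joint[4] = (0.8616, 3.2514) + 1.1 * (0.9397, -0.3420) = (0.8616 + 1.0337, 3.2514 + -0.3762) = (1.8953, 2.8752)
End effector: (1.8953, 2.8752)

Answer: 1.8953 2.8752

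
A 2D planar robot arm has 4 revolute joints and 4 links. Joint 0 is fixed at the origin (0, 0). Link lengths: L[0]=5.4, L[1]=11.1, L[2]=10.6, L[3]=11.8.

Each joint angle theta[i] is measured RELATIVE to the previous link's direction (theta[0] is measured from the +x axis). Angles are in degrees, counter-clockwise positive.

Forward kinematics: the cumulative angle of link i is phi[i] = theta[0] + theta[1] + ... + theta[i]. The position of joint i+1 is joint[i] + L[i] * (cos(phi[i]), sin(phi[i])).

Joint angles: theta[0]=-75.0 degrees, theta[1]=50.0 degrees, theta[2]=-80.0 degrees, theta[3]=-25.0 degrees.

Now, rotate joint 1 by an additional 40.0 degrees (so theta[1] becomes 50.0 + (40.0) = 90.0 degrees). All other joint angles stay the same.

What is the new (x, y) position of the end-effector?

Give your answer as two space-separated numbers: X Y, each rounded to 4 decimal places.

Answer: 16.5992 -23.7500

Derivation:
joint[0] = (0.0000, 0.0000)  (base)
link 0: phi[0] = -75 = -75 deg
  cos(-75 deg) = 0.2588, sin(-75 deg) = -0.9659
  joint[1] = (0.0000, 0.0000) + 5.4 * (0.2588, -0.9659) = (0.0000 + 1.3976, 0.0000 + -5.2160) = (1.3976, -5.2160)
link 1: phi[1] = -75 + 90 = 15 deg
  cos(15 deg) = 0.9659, sin(15 deg) = 0.2588
  joint[2] = (1.3976, -5.2160) + 11.1 * (0.9659, 0.2588) = (1.3976 + 10.7218, -5.2160 + 2.8729) = (12.1194, -2.3431)
link 2: phi[2] = -75 + 90 + -80 = -65 deg
  cos(-65 deg) = 0.4226, sin(-65 deg) = -0.9063
  joint[3] = (12.1194, -2.3431) + 10.6 * (0.4226, -0.9063) = (12.1194 + 4.4798, -2.3431 + -9.6069) = (16.5992, -11.9500)
link 3: phi[3] = -75 + 90 + -80 + -25 = -90 deg
  cos(-90 deg) = 0.0000, sin(-90 deg) = -1.0000
  joint[4] = (16.5992, -11.9500) + 11.8 * (0.0000, -1.0000) = (16.5992 + 0.0000, -11.9500 + -11.8000) = (16.5992, -23.7500)
End effector: (16.5992, -23.7500)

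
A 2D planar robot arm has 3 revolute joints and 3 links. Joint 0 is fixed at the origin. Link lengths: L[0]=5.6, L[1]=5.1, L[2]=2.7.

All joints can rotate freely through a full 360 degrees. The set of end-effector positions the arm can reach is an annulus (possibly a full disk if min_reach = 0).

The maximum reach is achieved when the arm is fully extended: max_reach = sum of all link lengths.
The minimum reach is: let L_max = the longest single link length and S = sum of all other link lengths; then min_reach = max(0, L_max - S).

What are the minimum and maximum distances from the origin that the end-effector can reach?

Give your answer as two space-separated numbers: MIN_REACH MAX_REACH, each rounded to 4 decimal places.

Link lengths: [5.6, 5.1, 2.7]
max_reach = 5.6 + 5.1 + 2.7 = 13.4
L_max = max([5.6, 5.1, 2.7]) = 5.6
S (sum of others) = 13.4 - 5.6 = 7.8
min_reach = max(0, 5.6 - 7.8) = max(0, -2.2) = 0

Answer: 0.0000 13.4000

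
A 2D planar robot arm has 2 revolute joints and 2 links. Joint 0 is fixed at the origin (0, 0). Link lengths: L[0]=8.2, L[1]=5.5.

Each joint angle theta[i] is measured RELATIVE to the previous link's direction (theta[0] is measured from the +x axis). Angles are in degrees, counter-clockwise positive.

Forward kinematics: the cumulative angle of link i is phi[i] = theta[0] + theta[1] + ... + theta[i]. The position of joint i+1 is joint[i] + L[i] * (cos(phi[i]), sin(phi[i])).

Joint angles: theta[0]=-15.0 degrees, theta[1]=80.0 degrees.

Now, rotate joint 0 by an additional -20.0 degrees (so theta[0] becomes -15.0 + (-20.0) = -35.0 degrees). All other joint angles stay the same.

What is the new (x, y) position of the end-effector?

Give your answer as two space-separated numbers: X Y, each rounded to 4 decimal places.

Answer: 10.6061 -0.8142

Derivation:
joint[0] = (0.0000, 0.0000)  (base)
link 0: phi[0] = -35 = -35 deg
  cos(-35 deg) = 0.8192, sin(-35 deg) = -0.5736
  joint[1] = (0.0000, 0.0000) + 8.2 * (0.8192, -0.5736) = (0.0000 + 6.7170, 0.0000 + -4.7033) = (6.7170, -4.7033)
link 1: phi[1] = -35 + 80 = 45 deg
  cos(45 deg) = 0.7071, sin(45 deg) = 0.7071
  joint[2] = (6.7170, -4.7033) + 5.5 * (0.7071, 0.7071) = (6.7170 + 3.8891, -4.7033 + 3.8891) = (10.6061, -0.8142)
End effector: (10.6061, -0.8142)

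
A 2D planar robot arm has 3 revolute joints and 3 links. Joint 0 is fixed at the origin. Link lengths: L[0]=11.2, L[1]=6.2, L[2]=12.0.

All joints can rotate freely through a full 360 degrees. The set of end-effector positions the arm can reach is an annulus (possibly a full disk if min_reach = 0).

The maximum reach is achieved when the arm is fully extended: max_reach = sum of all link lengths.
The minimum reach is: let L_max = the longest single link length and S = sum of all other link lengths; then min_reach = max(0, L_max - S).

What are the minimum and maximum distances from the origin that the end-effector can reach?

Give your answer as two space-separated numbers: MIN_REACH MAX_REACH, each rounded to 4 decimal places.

Answer: 0.0000 29.4000

Derivation:
Link lengths: [11.2, 6.2, 12.0]
max_reach = 11.2 + 6.2 + 12 = 29.4
L_max = max([11.2, 6.2, 12.0]) = 12
S (sum of others) = 29.4 - 12 = 17.4
min_reach = max(0, 12 - 17.4) = max(0, -5.4) = 0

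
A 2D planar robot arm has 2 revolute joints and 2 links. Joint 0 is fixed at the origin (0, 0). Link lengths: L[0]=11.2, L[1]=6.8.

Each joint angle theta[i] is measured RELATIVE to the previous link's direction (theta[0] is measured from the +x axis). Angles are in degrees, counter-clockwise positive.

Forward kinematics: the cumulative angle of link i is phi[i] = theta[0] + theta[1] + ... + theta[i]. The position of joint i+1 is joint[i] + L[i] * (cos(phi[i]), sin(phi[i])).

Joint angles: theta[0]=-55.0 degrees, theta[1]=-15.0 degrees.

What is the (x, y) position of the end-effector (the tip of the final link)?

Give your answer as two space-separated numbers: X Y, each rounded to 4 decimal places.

joint[0] = (0.0000, 0.0000)  (base)
link 0: phi[0] = -55 = -55 deg
  cos(-55 deg) = 0.5736, sin(-55 deg) = -0.8192
  joint[1] = (0.0000, 0.0000) + 11.2 * (0.5736, -0.8192) = (0.0000 + 6.4241, 0.0000 + -9.1745) = (6.4241, -9.1745)
link 1: phi[1] = -55 + -15 = -70 deg
  cos(-70 deg) = 0.3420, sin(-70 deg) = -0.9397
  joint[2] = (6.4241, -9.1745) + 6.8 * (0.3420, -0.9397) = (6.4241 + 2.3257, -9.1745 + -6.3899) = (8.7498, -15.5644)
End effector: (8.7498, -15.5644)

Answer: 8.7498 -15.5644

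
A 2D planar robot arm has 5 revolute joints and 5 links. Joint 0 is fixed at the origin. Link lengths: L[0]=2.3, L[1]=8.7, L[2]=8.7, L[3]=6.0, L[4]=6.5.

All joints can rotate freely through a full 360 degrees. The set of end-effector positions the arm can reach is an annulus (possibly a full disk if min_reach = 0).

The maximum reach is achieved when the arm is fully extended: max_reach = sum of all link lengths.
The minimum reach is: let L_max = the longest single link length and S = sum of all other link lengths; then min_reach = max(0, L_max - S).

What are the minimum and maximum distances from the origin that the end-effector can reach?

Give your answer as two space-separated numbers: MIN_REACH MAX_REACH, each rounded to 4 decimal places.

Link lengths: [2.3, 8.7, 8.7, 6.0, 6.5]
max_reach = 2.3 + 8.7 + 8.7 + 6 + 6.5 = 32.2
L_max = max([2.3, 8.7, 8.7, 6.0, 6.5]) = 8.7
S (sum of others) = 32.2 - 8.7 = 23.5
min_reach = max(0, 8.7 - 23.5) = max(0, -14.8) = 0

Answer: 0.0000 32.2000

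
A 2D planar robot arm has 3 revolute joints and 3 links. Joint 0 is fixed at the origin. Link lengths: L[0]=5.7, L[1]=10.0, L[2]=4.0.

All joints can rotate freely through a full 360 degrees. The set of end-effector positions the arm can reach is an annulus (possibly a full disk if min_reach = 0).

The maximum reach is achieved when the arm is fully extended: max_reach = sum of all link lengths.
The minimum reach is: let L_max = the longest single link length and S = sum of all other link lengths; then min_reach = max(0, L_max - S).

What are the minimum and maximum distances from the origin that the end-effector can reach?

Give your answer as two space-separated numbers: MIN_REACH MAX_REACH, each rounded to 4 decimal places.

Link lengths: [5.7, 10.0, 4.0]
max_reach = 5.7 + 10 + 4 = 19.7
L_max = max([5.7, 10.0, 4.0]) = 10
S (sum of others) = 19.7 - 10 = 9.7
min_reach = max(0, 10 - 9.7) = max(0, 0.3) = 0.3

Answer: 0.3000 19.7000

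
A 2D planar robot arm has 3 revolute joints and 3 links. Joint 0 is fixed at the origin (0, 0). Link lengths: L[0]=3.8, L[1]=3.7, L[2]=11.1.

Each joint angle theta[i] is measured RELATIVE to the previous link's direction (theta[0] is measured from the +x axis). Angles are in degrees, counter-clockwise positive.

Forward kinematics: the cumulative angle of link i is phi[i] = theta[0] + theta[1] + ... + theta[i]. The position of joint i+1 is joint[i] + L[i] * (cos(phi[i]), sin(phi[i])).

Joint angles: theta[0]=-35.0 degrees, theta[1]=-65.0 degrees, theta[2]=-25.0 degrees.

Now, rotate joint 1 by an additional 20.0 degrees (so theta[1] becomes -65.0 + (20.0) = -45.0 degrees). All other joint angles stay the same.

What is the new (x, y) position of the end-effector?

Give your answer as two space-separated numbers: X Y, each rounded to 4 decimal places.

joint[0] = (0.0000, 0.0000)  (base)
link 0: phi[0] = -35 = -35 deg
  cos(-35 deg) = 0.8192, sin(-35 deg) = -0.5736
  joint[1] = (0.0000, 0.0000) + 3.8 * (0.8192, -0.5736) = (0.0000 + 3.1128, 0.0000 + -2.1796) = (3.1128, -2.1796)
link 1: phi[1] = -35 + -45 = -80 deg
  cos(-80 deg) = 0.1736, sin(-80 deg) = -0.9848
  joint[2] = (3.1128, -2.1796) + 3.7 * (0.1736, -0.9848) = (3.1128 + 0.6425, -2.1796 + -3.6438) = (3.7553, -5.8234)
link 2: phi[2] = -35 + -45 + -25 = -105 deg
  cos(-105 deg) = -0.2588, sin(-105 deg) = -0.9659
  joint[3] = (3.7553, -5.8234) + 11.1 * (-0.2588, -0.9659) = (3.7553 + -2.8729, -5.8234 + -10.7218) = (0.8824, -16.5452)
End effector: (0.8824, -16.5452)

Answer: 0.8824 -16.5452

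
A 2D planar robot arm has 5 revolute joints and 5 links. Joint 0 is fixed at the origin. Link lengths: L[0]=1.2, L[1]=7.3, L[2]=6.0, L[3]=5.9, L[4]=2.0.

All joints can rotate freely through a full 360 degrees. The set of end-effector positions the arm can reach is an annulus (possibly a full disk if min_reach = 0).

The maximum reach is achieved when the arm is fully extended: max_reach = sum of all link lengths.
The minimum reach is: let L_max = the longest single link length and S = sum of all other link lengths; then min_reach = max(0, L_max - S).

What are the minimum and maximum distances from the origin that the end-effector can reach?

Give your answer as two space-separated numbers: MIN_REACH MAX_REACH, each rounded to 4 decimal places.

Answer: 0.0000 22.4000

Derivation:
Link lengths: [1.2, 7.3, 6.0, 5.9, 2.0]
max_reach = 1.2 + 7.3 + 6 + 5.9 + 2 = 22.4
L_max = max([1.2, 7.3, 6.0, 5.9, 2.0]) = 7.3
S (sum of others) = 22.4 - 7.3 = 15.1
min_reach = max(0, 7.3 - 15.1) = max(0, -7.8) = 0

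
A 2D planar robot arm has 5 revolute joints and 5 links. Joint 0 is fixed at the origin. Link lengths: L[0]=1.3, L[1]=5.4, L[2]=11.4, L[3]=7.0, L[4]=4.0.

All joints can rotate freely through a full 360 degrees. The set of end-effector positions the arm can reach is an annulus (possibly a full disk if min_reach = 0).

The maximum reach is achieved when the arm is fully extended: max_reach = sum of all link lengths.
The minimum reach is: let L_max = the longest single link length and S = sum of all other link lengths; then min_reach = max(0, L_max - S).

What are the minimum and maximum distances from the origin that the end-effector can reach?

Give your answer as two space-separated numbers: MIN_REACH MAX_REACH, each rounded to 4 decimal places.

Link lengths: [1.3, 5.4, 11.4, 7.0, 4.0]
max_reach = 1.3 + 5.4 + 11.4 + 7 + 4 = 29.1
L_max = max([1.3, 5.4, 11.4, 7.0, 4.0]) = 11.4
S (sum of others) = 29.1 - 11.4 = 17.7
min_reach = max(0, 11.4 - 17.7) = max(0, -6.3) = 0

Answer: 0.0000 29.1000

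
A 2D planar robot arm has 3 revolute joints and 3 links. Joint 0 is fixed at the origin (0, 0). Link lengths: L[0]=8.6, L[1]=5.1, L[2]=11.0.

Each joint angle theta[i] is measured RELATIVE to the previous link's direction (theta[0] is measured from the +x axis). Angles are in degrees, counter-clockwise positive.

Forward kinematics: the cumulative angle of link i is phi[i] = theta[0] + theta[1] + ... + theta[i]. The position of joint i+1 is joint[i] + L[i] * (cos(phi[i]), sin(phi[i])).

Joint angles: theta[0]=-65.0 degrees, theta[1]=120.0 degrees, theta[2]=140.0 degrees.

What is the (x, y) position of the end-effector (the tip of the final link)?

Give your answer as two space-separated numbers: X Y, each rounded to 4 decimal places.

Answer: -4.0654 -6.4636

Derivation:
joint[0] = (0.0000, 0.0000)  (base)
link 0: phi[0] = -65 = -65 deg
  cos(-65 deg) = 0.4226, sin(-65 deg) = -0.9063
  joint[1] = (0.0000, 0.0000) + 8.6 * (0.4226, -0.9063) = (0.0000 + 3.6345, 0.0000 + -7.7942) = (3.6345, -7.7942)
link 1: phi[1] = -65 + 120 = 55 deg
  cos(55 deg) = 0.5736, sin(55 deg) = 0.8192
  joint[2] = (3.6345, -7.7942) + 5.1 * (0.5736, 0.8192) = (3.6345 + 2.9252, -7.7942 + 4.1777) = (6.5598, -3.6166)
link 2: phi[2] = -65 + 120 + 140 = 195 deg
  cos(195 deg) = -0.9659, sin(195 deg) = -0.2588
  joint[3] = (6.5598, -3.6166) + 11 * (-0.9659, -0.2588) = (6.5598 + -10.6252, -3.6166 + -2.8470) = (-4.0654, -6.4636)
End effector: (-4.0654, -6.4636)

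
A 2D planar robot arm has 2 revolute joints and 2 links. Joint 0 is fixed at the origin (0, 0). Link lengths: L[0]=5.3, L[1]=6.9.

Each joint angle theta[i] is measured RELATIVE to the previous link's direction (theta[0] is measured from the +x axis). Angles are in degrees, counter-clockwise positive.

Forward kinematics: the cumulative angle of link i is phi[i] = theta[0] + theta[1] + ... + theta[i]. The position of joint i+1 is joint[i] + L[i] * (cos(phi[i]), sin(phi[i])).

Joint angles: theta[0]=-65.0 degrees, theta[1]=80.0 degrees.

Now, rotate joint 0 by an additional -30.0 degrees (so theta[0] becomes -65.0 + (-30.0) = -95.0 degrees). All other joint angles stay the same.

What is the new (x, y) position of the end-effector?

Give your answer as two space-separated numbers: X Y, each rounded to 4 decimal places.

joint[0] = (0.0000, 0.0000)  (base)
link 0: phi[0] = -95 = -95 deg
  cos(-95 deg) = -0.0872, sin(-95 deg) = -0.9962
  joint[1] = (0.0000, 0.0000) + 5.3 * (-0.0872, -0.9962) = (0.0000 + -0.4619, 0.0000 + -5.2798) = (-0.4619, -5.2798)
link 1: phi[1] = -95 + 80 = -15 deg
  cos(-15 deg) = 0.9659, sin(-15 deg) = -0.2588
  joint[2] = (-0.4619, -5.2798) + 6.9 * (0.9659, -0.2588) = (-0.4619 + 6.6649, -5.2798 + -1.7859) = (6.2030, -7.0657)
End effector: (6.2030, -7.0657)

Answer: 6.2030 -7.0657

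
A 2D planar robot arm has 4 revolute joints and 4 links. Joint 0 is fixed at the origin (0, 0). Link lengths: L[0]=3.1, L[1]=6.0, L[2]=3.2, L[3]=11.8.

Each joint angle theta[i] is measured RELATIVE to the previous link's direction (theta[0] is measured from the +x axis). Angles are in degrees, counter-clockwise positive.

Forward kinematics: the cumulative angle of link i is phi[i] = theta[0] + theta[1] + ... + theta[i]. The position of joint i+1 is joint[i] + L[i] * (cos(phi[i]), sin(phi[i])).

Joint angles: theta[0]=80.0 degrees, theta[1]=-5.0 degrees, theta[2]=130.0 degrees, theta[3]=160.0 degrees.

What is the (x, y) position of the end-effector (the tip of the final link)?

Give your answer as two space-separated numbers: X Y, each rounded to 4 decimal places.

Answer: 10.9461 8.5245

Derivation:
joint[0] = (0.0000, 0.0000)  (base)
link 0: phi[0] = 80 = 80 deg
  cos(80 deg) = 0.1736, sin(80 deg) = 0.9848
  joint[1] = (0.0000, 0.0000) + 3.1 * (0.1736, 0.9848) = (0.0000 + 0.5383, 0.0000 + 3.0529) = (0.5383, 3.0529)
link 1: phi[1] = 80 + -5 = 75 deg
  cos(75 deg) = 0.2588, sin(75 deg) = 0.9659
  joint[2] = (0.5383, 3.0529) + 6 * (0.2588, 0.9659) = (0.5383 + 1.5529, 3.0529 + 5.7956) = (2.0912, 8.8485)
link 2: phi[2] = 80 + -5 + 130 = 205 deg
  cos(205 deg) = -0.9063, sin(205 deg) = -0.4226
  joint[3] = (2.0912, 8.8485) + 3.2 * (-0.9063, -0.4226) = (2.0912 + -2.9002, 8.8485 + -1.3524) = (-0.8090, 7.4961)
link 3: phi[3] = 80 + -5 + 130 + 160 = 365 deg
  cos(365 deg) = 0.9962, sin(365 deg) = 0.0872
  joint[4] = (-0.8090, 7.4961) + 11.8 * (0.9962, 0.0872) = (-0.8090 + 11.7551, 7.4961 + 1.0284) = (10.9461, 8.5245)
End effector: (10.9461, 8.5245)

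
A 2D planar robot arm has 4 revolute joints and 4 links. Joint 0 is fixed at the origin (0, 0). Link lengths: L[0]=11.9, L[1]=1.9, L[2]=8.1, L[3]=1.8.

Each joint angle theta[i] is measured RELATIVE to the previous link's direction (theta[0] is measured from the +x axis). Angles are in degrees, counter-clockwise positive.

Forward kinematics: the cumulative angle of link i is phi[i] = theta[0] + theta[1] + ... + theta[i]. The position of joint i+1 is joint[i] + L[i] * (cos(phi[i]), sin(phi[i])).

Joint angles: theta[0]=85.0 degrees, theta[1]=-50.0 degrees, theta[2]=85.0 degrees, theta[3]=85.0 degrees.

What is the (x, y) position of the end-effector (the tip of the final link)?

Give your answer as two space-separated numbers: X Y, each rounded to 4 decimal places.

Answer: -3.0878 19.1986

Derivation:
joint[0] = (0.0000, 0.0000)  (base)
link 0: phi[0] = 85 = 85 deg
  cos(85 deg) = 0.0872, sin(85 deg) = 0.9962
  joint[1] = (0.0000, 0.0000) + 11.9 * (0.0872, 0.9962) = (0.0000 + 1.0372, 0.0000 + 11.8547) = (1.0372, 11.8547)
link 1: phi[1] = 85 + -50 = 35 deg
  cos(35 deg) = 0.8192, sin(35 deg) = 0.5736
  joint[2] = (1.0372, 11.8547) + 1.9 * (0.8192, 0.5736) = (1.0372 + 1.5564, 11.8547 + 1.0898) = (2.5935, 12.9445)
link 2: phi[2] = 85 + -50 + 85 = 120 deg
  cos(120 deg) = -0.5000, sin(120 deg) = 0.8660
  joint[3] = (2.5935, 12.9445) + 8.1 * (-0.5000, 0.8660) = (2.5935 + -4.0500, 12.9445 + 7.0148) = (-1.4565, 19.9593)
link 3: phi[3] = 85 + -50 + 85 + 85 = 205 deg
  cos(205 deg) = -0.9063, sin(205 deg) = -0.4226
  joint[4] = (-1.4565, 19.9593) + 1.8 * (-0.9063, -0.4226) = (-1.4565 + -1.6314, 19.9593 + -0.7607) = (-3.0878, 19.1986)
End effector: (-3.0878, 19.1986)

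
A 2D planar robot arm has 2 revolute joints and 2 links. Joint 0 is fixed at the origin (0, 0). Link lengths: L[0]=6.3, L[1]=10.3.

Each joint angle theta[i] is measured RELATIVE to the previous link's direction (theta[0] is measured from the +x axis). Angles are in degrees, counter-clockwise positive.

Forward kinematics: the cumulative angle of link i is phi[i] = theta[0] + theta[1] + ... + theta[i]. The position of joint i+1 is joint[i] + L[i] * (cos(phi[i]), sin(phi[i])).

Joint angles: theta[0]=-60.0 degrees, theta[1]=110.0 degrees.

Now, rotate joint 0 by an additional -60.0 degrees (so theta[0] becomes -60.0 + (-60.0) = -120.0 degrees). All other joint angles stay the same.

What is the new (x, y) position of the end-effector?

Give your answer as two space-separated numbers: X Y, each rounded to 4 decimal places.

Answer: 6.9935 -7.2445

Derivation:
joint[0] = (0.0000, 0.0000)  (base)
link 0: phi[0] = -120 = -120 deg
  cos(-120 deg) = -0.5000, sin(-120 deg) = -0.8660
  joint[1] = (0.0000, 0.0000) + 6.3 * (-0.5000, -0.8660) = (0.0000 + -3.1500, 0.0000 + -5.4560) = (-3.1500, -5.4560)
link 1: phi[1] = -120 + 110 = -10 deg
  cos(-10 deg) = 0.9848, sin(-10 deg) = -0.1736
  joint[2] = (-3.1500, -5.4560) + 10.3 * (0.9848, -0.1736) = (-3.1500 + 10.1435, -5.4560 + -1.7886) = (6.9935, -7.2445)
End effector: (6.9935, -7.2445)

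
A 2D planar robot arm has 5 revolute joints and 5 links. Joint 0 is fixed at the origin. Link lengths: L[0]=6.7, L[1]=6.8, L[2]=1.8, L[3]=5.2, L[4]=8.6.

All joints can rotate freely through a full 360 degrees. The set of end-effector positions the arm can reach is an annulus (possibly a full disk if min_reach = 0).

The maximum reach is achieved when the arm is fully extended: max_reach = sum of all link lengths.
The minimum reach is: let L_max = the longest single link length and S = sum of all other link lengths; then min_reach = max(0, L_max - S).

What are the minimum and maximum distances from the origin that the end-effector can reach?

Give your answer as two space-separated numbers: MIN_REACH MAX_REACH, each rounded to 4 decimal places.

Link lengths: [6.7, 6.8, 1.8, 5.2, 8.6]
max_reach = 6.7 + 6.8 + 1.8 + 5.2 + 8.6 = 29.1
L_max = max([6.7, 6.8, 1.8, 5.2, 8.6]) = 8.6
S (sum of others) = 29.1 - 8.6 = 20.5
min_reach = max(0, 8.6 - 20.5) = max(0, -11.9) = 0

Answer: 0.0000 29.1000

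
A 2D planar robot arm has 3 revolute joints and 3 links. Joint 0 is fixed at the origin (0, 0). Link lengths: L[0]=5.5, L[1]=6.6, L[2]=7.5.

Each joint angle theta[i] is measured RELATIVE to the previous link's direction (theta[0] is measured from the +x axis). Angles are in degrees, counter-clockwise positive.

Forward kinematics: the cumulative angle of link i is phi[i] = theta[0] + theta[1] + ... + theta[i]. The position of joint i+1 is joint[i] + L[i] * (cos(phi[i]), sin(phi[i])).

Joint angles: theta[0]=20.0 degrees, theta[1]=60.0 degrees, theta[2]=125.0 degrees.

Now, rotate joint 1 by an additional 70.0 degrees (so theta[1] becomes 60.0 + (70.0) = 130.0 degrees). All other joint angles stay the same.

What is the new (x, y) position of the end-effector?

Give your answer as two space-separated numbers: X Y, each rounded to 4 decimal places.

Answer: 0.1062 -2.2903

Derivation:
joint[0] = (0.0000, 0.0000)  (base)
link 0: phi[0] = 20 = 20 deg
  cos(20 deg) = 0.9397, sin(20 deg) = 0.3420
  joint[1] = (0.0000, 0.0000) + 5.5 * (0.9397, 0.3420) = (0.0000 + 5.1683, 0.0000 + 1.8811) = (5.1683, 1.8811)
link 1: phi[1] = 20 + 130 = 150 deg
  cos(150 deg) = -0.8660, sin(150 deg) = 0.5000
  joint[2] = (5.1683, 1.8811) + 6.6 * (-0.8660, 0.5000) = (5.1683 + -5.7158, 1.8811 + 3.3000) = (-0.5475, 5.1811)
link 2: phi[2] = 20 + 130 + 125 = 275 deg
  cos(275 deg) = 0.0872, sin(275 deg) = -0.9962
  joint[3] = (-0.5475, 5.1811) + 7.5 * (0.0872, -0.9962) = (-0.5475 + 0.6537, 5.1811 + -7.4715) = (0.1062, -2.2903)
End effector: (0.1062, -2.2903)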